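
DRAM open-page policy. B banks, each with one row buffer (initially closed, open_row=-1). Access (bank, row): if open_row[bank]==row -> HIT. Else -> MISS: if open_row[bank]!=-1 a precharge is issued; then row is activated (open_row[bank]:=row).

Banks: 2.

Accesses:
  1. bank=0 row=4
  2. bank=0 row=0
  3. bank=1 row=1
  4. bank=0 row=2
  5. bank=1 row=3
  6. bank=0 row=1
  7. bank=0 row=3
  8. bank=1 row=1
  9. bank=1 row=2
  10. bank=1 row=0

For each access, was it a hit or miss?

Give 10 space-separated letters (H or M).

Acc 1: bank0 row4 -> MISS (open row4); precharges=0
Acc 2: bank0 row0 -> MISS (open row0); precharges=1
Acc 3: bank1 row1 -> MISS (open row1); precharges=1
Acc 4: bank0 row2 -> MISS (open row2); precharges=2
Acc 5: bank1 row3 -> MISS (open row3); precharges=3
Acc 6: bank0 row1 -> MISS (open row1); precharges=4
Acc 7: bank0 row3 -> MISS (open row3); precharges=5
Acc 8: bank1 row1 -> MISS (open row1); precharges=6
Acc 9: bank1 row2 -> MISS (open row2); precharges=7
Acc 10: bank1 row0 -> MISS (open row0); precharges=8

Answer: M M M M M M M M M M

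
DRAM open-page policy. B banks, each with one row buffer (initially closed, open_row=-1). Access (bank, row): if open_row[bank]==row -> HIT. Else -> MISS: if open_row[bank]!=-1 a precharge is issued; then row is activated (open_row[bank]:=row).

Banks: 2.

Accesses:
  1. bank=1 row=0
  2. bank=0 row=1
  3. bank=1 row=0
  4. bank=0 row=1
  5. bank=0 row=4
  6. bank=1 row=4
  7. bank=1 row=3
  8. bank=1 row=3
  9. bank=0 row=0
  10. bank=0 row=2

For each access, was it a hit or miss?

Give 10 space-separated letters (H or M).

Answer: M M H H M M M H M M

Derivation:
Acc 1: bank1 row0 -> MISS (open row0); precharges=0
Acc 2: bank0 row1 -> MISS (open row1); precharges=0
Acc 3: bank1 row0 -> HIT
Acc 4: bank0 row1 -> HIT
Acc 5: bank0 row4 -> MISS (open row4); precharges=1
Acc 6: bank1 row4 -> MISS (open row4); precharges=2
Acc 7: bank1 row3 -> MISS (open row3); precharges=3
Acc 8: bank1 row3 -> HIT
Acc 9: bank0 row0 -> MISS (open row0); precharges=4
Acc 10: bank0 row2 -> MISS (open row2); precharges=5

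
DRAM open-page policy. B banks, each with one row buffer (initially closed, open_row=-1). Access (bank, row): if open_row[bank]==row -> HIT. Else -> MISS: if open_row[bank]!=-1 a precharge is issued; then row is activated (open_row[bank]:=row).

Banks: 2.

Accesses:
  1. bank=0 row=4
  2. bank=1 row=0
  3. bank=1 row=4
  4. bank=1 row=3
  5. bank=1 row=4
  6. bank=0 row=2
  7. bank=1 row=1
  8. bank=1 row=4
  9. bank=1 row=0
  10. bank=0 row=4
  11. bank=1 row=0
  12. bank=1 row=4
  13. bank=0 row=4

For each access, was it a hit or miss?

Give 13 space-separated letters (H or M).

Acc 1: bank0 row4 -> MISS (open row4); precharges=0
Acc 2: bank1 row0 -> MISS (open row0); precharges=0
Acc 3: bank1 row4 -> MISS (open row4); precharges=1
Acc 4: bank1 row3 -> MISS (open row3); precharges=2
Acc 5: bank1 row4 -> MISS (open row4); precharges=3
Acc 6: bank0 row2 -> MISS (open row2); precharges=4
Acc 7: bank1 row1 -> MISS (open row1); precharges=5
Acc 8: bank1 row4 -> MISS (open row4); precharges=6
Acc 9: bank1 row0 -> MISS (open row0); precharges=7
Acc 10: bank0 row4 -> MISS (open row4); precharges=8
Acc 11: bank1 row0 -> HIT
Acc 12: bank1 row4 -> MISS (open row4); precharges=9
Acc 13: bank0 row4 -> HIT

Answer: M M M M M M M M M M H M H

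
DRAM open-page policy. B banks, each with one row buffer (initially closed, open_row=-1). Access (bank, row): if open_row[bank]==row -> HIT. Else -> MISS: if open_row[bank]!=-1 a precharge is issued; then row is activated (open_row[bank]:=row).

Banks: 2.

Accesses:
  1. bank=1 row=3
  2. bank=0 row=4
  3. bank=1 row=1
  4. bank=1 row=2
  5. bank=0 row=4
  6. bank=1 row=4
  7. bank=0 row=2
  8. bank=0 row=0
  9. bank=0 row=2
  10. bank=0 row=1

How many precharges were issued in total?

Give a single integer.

Acc 1: bank1 row3 -> MISS (open row3); precharges=0
Acc 2: bank0 row4 -> MISS (open row4); precharges=0
Acc 3: bank1 row1 -> MISS (open row1); precharges=1
Acc 4: bank1 row2 -> MISS (open row2); precharges=2
Acc 5: bank0 row4 -> HIT
Acc 6: bank1 row4 -> MISS (open row4); precharges=3
Acc 7: bank0 row2 -> MISS (open row2); precharges=4
Acc 8: bank0 row0 -> MISS (open row0); precharges=5
Acc 9: bank0 row2 -> MISS (open row2); precharges=6
Acc 10: bank0 row1 -> MISS (open row1); precharges=7

Answer: 7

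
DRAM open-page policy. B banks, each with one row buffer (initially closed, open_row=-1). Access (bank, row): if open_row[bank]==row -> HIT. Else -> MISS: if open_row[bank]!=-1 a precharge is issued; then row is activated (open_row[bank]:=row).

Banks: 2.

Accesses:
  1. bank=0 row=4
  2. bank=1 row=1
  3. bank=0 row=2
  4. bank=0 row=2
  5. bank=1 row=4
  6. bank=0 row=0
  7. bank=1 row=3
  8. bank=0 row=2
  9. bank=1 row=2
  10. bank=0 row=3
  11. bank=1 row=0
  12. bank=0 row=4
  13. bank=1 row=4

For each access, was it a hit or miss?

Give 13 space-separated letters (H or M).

Answer: M M M H M M M M M M M M M

Derivation:
Acc 1: bank0 row4 -> MISS (open row4); precharges=0
Acc 2: bank1 row1 -> MISS (open row1); precharges=0
Acc 3: bank0 row2 -> MISS (open row2); precharges=1
Acc 4: bank0 row2 -> HIT
Acc 5: bank1 row4 -> MISS (open row4); precharges=2
Acc 6: bank0 row0 -> MISS (open row0); precharges=3
Acc 7: bank1 row3 -> MISS (open row3); precharges=4
Acc 8: bank0 row2 -> MISS (open row2); precharges=5
Acc 9: bank1 row2 -> MISS (open row2); precharges=6
Acc 10: bank0 row3 -> MISS (open row3); precharges=7
Acc 11: bank1 row0 -> MISS (open row0); precharges=8
Acc 12: bank0 row4 -> MISS (open row4); precharges=9
Acc 13: bank1 row4 -> MISS (open row4); precharges=10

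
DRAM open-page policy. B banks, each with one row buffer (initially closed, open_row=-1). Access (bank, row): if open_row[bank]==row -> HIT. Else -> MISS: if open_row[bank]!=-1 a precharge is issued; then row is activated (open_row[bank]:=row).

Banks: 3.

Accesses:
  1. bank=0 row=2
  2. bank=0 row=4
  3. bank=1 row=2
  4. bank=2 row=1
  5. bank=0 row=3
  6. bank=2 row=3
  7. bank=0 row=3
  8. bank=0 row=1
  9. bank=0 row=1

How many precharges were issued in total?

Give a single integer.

Answer: 4

Derivation:
Acc 1: bank0 row2 -> MISS (open row2); precharges=0
Acc 2: bank0 row4 -> MISS (open row4); precharges=1
Acc 3: bank1 row2 -> MISS (open row2); precharges=1
Acc 4: bank2 row1 -> MISS (open row1); precharges=1
Acc 5: bank0 row3 -> MISS (open row3); precharges=2
Acc 6: bank2 row3 -> MISS (open row3); precharges=3
Acc 7: bank0 row3 -> HIT
Acc 8: bank0 row1 -> MISS (open row1); precharges=4
Acc 9: bank0 row1 -> HIT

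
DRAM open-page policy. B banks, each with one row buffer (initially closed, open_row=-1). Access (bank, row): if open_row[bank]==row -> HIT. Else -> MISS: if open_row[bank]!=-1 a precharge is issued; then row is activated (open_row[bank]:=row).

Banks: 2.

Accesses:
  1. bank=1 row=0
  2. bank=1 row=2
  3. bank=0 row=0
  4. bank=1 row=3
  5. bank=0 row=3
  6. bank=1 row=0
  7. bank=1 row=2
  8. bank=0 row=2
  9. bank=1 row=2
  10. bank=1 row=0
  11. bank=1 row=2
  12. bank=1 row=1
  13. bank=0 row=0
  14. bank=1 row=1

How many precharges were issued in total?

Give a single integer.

Answer: 10

Derivation:
Acc 1: bank1 row0 -> MISS (open row0); precharges=0
Acc 2: bank1 row2 -> MISS (open row2); precharges=1
Acc 3: bank0 row0 -> MISS (open row0); precharges=1
Acc 4: bank1 row3 -> MISS (open row3); precharges=2
Acc 5: bank0 row3 -> MISS (open row3); precharges=3
Acc 6: bank1 row0 -> MISS (open row0); precharges=4
Acc 7: bank1 row2 -> MISS (open row2); precharges=5
Acc 8: bank0 row2 -> MISS (open row2); precharges=6
Acc 9: bank1 row2 -> HIT
Acc 10: bank1 row0 -> MISS (open row0); precharges=7
Acc 11: bank1 row2 -> MISS (open row2); precharges=8
Acc 12: bank1 row1 -> MISS (open row1); precharges=9
Acc 13: bank0 row0 -> MISS (open row0); precharges=10
Acc 14: bank1 row1 -> HIT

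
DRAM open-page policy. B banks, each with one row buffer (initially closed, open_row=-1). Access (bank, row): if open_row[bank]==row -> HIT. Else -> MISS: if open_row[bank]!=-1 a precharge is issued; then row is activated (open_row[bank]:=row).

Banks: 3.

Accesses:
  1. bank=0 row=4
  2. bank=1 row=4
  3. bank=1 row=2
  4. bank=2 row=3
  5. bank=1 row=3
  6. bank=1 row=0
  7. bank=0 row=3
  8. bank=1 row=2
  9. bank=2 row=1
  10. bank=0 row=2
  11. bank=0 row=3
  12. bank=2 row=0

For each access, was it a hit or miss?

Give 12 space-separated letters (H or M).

Acc 1: bank0 row4 -> MISS (open row4); precharges=0
Acc 2: bank1 row4 -> MISS (open row4); precharges=0
Acc 3: bank1 row2 -> MISS (open row2); precharges=1
Acc 4: bank2 row3 -> MISS (open row3); precharges=1
Acc 5: bank1 row3 -> MISS (open row3); precharges=2
Acc 6: bank1 row0 -> MISS (open row0); precharges=3
Acc 7: bank0 row3 -> MISS (open row3); precharges=4
Acc 8: bank1 row2 -> MISS (open row2); precharges=5
Acc 9: bank2 row1 -> MISS (open row1); precharges=6
Acc 10: bank0 row2 -> MISS (open row2); precharges=7
Acc 11: bank0 row3 -> MISS (open row3); precharges=8
Acc 12: bank2 row0 -> MISS (open row0); precharges=9

Answer: M M M M M M M M M M M M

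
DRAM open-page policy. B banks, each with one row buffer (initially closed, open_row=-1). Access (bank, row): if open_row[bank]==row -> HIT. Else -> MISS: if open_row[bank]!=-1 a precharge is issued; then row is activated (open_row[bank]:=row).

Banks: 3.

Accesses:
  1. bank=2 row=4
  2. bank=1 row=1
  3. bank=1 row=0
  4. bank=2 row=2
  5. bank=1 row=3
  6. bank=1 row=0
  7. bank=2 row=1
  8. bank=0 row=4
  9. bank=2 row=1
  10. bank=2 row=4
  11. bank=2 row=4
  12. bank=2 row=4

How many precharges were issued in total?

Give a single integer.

Acc 1: bank2 row4 -> MISS (open row4); precharges=0
Acc 2: bank1 row1 -> MISS (open row1); precharges=0
Acc 3: bank1 row0 -> MISS (open row0); precharges=1
Acc 4: bank2 row2 -> MISS (open row2); precharges=2
Acc 5: bank1 row3 -> MISS (open row3); precharges=3
Acc 6: bank1 row0 -> MISS (open row0); precharges=4
Acc 7: bank2 row1 -> MISS (open row1); precharges=5
Acc 8: bank0 row4 -> MISS (open row4); precharges=5
Acc 9: bank2 row1 -> HIT
Acc 10: bank2 row4 -> MISS (open row4); precharges=6
Acc 11: bank2 row4 -> HIT
Acc 12: bank2 row4 -> HIT

Answer: 6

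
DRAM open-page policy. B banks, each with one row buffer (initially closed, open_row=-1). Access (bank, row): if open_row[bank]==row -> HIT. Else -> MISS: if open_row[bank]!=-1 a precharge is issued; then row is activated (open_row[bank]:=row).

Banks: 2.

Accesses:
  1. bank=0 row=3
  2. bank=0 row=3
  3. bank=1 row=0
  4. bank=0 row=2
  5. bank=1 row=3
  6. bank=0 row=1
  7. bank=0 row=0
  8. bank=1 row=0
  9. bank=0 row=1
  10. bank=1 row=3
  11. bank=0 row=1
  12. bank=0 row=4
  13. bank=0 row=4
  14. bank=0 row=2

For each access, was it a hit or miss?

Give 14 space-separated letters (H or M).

Acc 1: bank0 row3 -> MISS (open row3); precharges=0
Acc 2: bank0 row3 -> HIT
Acc 3: bank1 row0 -> MISS (open row0); precharges=0
Acc 4: bank0 row2 -> MISS (open row2); precharges=1
Acc 5: bank1 row3 -> MISS (open row3); precharges=2
Acc 6: bank0 row1 -> MISS (open row1); precharges=3
Acc 7: bank0 row0 -> MISS (open row0); precharges=4
Acc 8: bank1 row0 -> MISS (open row0); precharges=5
Acc 9: bank0 row1 -> MISS (open row1); precharges=6
Acc 10: bank1 row3 -> MISS (open row3); precharges=7
Acc 11: bank0 row1 -> HIT
Acc 12: bank0 row4 -> MISS (open row4); precharges=8
Acc 13: bank0 row4 -> HIT
Acc 14: bank0 row2 -> MISS (open row2); precharges=9

Answer: M H M M M M M M M M H M H M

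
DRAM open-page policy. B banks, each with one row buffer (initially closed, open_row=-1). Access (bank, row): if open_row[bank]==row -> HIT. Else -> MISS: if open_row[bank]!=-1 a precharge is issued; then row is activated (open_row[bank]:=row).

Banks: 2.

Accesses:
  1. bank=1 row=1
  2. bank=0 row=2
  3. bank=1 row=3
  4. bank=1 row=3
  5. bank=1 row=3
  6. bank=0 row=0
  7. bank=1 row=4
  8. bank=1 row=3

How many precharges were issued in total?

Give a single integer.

Acc 1: bank1 row1 -> MISS (open row1); precharges=0
Acc 2: bank0 row2 -> MISS (open row2); precharges=0
Acc 3: bank1 row3 -> MISS (open row3); precharges=1
Acc 4: bank1 row3 -> HIT
Acc 5: bank1 row3 -> HIT
Acc 6: bank0 row0 -> MISS (open row0); precharges=2
Acc 7: bank1 row4 -> MISS (open row4); precharges=3
Acc 8: bank1 row3 -> MISS (open row3); precharges=4

Answer: 4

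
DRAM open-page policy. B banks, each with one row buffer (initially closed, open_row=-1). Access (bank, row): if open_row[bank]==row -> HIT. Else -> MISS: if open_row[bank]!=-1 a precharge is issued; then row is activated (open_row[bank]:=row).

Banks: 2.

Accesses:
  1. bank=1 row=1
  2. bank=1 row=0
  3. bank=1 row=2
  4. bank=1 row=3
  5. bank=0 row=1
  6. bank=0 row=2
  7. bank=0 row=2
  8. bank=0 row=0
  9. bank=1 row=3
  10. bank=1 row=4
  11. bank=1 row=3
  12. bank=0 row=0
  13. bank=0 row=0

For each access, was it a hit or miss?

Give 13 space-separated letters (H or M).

Answer: M M M M M M H M H M M H H

Derivation:
Acc 1: bank1 row1 -> MISS (open row1); precharges=0
Acc 2: bank1 row0 -> MISS (open row0); precharges=1
Acc 3: bank1 row2 -> MISS (open row2); precharges=2
Acc 4: bank1 row3 -> MISS (open row3); precharges=3
Acc 5: bank0 row1 -> MISS (open row1); precharges=3
Acc 6: bank0 row2 -> MISS (open row2); precharges=4
Acc 7: bank0 row2 -> HIT
Acc 8: bank0 row0 -> MISS (open row0); precharges=5
Acc 9: bank1 row3 -> HIT
Acc 10: bank1 row4 -> MISS (open row4); precharges=6
Acc 11: bank1 row3 -> MISS (open row3); precharges=7
Acc 12: bank0 row0 -> HIT
Acc 13: bank0 row0 -> HIT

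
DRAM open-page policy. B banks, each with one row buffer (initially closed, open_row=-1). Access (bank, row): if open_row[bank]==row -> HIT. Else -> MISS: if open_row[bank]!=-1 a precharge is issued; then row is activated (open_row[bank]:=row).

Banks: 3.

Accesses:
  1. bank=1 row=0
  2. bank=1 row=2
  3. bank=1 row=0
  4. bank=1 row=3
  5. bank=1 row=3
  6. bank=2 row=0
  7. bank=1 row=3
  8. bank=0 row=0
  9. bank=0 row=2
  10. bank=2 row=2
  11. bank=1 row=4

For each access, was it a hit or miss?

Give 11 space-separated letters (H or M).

Answer: M M M M H M H M M M M

Derivation:
Acc 1: bank1 row0 -> MISS (open row0); precharges=0
Acc 2: bank1 row2 -> MISS (open row2); precharges=1
Acc 3: bank1 row0 -> MISS (open row0); precharges=2
Acc 4: bank1 row3 -> MISS (open row3); precharges=3
Acc 5: bank1 row3 -> HIT
Acc 6: bank2 row0 -> MISS (open row0); precharges=3
Acc 7: bank1 row3 -> HIT
Acc 8: bank0 row0 -> MISS (open row0); precharges=3
Acc 9: bank0 row2 -> MISS (open row2); precharges=4
Acc 10: bank2 row2 -> MISS (open row2); precharges=5
Acc 11: bank1 row4 -> MISS (open row4); precharges=6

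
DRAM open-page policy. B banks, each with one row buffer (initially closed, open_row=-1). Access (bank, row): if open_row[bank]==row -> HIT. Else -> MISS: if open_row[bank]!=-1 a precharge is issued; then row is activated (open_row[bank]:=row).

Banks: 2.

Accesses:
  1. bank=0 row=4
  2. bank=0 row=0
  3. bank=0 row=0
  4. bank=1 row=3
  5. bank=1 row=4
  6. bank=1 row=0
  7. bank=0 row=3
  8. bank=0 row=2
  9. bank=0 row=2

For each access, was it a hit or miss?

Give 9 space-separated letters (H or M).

Acc 1: bank0 row4 -> MISS (open row4); precharges=0
Acc 2: bank0 row0 -> MISS (open row0); precharges=1
Acc 3: bank0 row0 -> HIT
Acc 4: bank1 row3 -> MISS (open row3); precharges=1
Acc 5: bank1 row4 -> MISS (open row4); precharges=2
Acc 6: bank1 row0 -> MISS (open row0); precharges=3
Acc 7: bank0 row3 -> MISS (open row3); precharges=4
Acc 8: bank0 row2 -> MISS (open row2); precharges=5
Acc 9: bank0 row2 -> HIT

Answer: M M H M M M M M H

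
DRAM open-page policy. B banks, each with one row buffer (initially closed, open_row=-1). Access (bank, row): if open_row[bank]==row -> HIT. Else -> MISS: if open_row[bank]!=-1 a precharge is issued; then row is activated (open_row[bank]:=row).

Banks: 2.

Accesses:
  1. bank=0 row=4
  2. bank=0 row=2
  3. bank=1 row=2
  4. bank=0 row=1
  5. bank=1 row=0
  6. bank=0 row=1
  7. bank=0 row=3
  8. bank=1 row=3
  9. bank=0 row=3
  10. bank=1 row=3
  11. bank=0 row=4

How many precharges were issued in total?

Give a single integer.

Answer: 6

Derivation:
Acc 1: bank0 row4 -> MISS (open row4); precharges=0
Acc 2: bank0 row2 -> MISS (open row2); precharges=1
Acc 3: bank1 row2 -> MISS (open row2); precharges=1
Acc 4: bank0 row1 -> MISS (open row1); precharges=2
Acc 5: bank1 row0 -> MISS (open row0); precharges=3
Acc 6: bank0 row1 -> HIT
Acc 7: bank0 row3 -> MISS (open row3); precharges=4
Acc 8: bank1 row3 -> MISS (open row3); precharges=5
Acc 9: bank0 row3 -> HIT
Acc 10: bank1 row3 -> HIT
Acc 11: bank0 row4 -> MISS (open row4); precharges=6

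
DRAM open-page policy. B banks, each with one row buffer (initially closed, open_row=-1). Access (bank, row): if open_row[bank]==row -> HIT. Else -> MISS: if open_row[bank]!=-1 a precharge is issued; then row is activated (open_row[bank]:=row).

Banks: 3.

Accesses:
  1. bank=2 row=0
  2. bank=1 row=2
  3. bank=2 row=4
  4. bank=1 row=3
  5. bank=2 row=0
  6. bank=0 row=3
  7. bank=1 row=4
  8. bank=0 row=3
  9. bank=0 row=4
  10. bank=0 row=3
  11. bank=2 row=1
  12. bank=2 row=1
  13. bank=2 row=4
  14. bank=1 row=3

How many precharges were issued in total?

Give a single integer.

Answer: 9

Derivation:
Acc 1: bank2 row0 -> MISS (open row0); precharges=0
Acc 2: bank1 row2 -> MISS (open row2); precharges=0
Acc 3: bank2 row4 -> MISS (open row4); precharges=1
Acc 4: bank1 row3 -> MISS (open row3); precharges=2
Acc 5: bank2 row0 -> MISS (open row0); precharges=3
Acc 6: bank0 row3 -> MISS (open row3); precharges=3
Acc 7: bank1 row4 -> MISS (open row4); precharges=4
Acc 8: bank0 row3 -> HIT
Acc 9: bank0 row4 -> MISS (open row4); precharges=5
Acc 10: bank0 row3 -> MISS (open row3); precharges=6
Acc 11: bank2 row1 -> MISS (open row1); precharges=7
Acc 12: bank2 row1 -> HIT
Acc 13: bank2 row4 -> MISS (open row4); precharges=8
Acc 14: bank1 row3 -> MISS (open row3); precharges=9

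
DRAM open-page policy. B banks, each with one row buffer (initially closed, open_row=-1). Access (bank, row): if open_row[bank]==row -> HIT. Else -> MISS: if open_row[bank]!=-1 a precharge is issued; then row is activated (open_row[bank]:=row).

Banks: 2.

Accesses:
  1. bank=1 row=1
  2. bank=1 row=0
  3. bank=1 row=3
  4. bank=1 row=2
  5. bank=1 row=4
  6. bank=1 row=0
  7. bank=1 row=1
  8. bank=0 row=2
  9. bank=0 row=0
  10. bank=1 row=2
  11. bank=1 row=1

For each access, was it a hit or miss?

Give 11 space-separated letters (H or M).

Answer: M M M M M M M M M M M

Derivation:
Acc 1: bank1 row1 -> MISS (open row1); precharges=0
Acc 2: bank1 row0 -> MISS (open row0); precharges=1
Acc 3: bank1 row3 -> MISS (open row3); precharges=2
Acc 4: bank1 row2 -> MISS (open row2); precharges=3
Acc 5: bank1 row4 -> MISS (open row4); precharges=4
Acc 6: bank1 row0 -> MISS (open row0); precharges=5
Acc 7: bank1 row1 -> MISS (open row1); precharges=6
Acc 8: bank0 row2 -> MISS (open row2); precharges=6
Acc 9: bank0 row0 -> MISS (open row0); precharges=7
Acc 10: bank1 row2 -> MISS (open row2); precharges=8
Acc 11: bank1 row1 -> MISS (open row1); precharges=9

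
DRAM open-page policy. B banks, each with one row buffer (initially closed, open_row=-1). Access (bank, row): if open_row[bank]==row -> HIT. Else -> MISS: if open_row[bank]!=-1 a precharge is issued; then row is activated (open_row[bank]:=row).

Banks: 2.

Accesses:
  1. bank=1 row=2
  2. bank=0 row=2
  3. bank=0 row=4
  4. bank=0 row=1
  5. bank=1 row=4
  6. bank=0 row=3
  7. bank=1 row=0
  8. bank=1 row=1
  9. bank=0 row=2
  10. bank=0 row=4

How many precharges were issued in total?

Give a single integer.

Answer: 8

Derivation:
Acc 1: bank1 row2 -> MISS (open row2); precharges=0
Acc 2: bank0 row2 -> MISS (open row2); precharges=0
Acc 3: bank0 row4 -> MISS (open row4); precharges=1
Acc 4: bank0 row1 -> MISS (open row1); precharges=2
Acc 5: bank1 row4 -> MISS (open row4); precharges=3
Acc 6: bank0 row3 -> MISS (open row3); precharges=4
Acc 7: bank1 row0 -> MISS (open row0); precharges=5
Acc 8: bank1 row1 -> MISS (open row1); precharges=6
Acc 9: bank0 row2 -> MISS (open row2); precharges=7
Acc 10: bank0 row4 -> MISS (open row4); precharges=8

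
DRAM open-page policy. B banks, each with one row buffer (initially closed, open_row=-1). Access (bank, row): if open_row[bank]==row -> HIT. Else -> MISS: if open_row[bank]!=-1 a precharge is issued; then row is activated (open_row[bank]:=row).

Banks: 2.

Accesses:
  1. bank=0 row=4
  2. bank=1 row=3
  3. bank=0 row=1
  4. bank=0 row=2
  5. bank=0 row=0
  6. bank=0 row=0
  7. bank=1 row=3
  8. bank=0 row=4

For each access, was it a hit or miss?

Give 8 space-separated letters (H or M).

Acc 1: bank0 row4 -> MISS (open row4); precharges=0
Acc 2: bank1 row3 -> MISS (open row3); precharges=0
Acc 3: bank0 row1 -> MISS (open row1); precharges=1
Acc 4: bank0 row2 -> MISS (open row2); precharges=2
Acc 5: bank0 row0 -> MISS (open row0); precharges=3
Acc 6: bank0 row0 -> HIT
Acc 7: bank1 row3 -> HIT
Acc 8: bank0 row4 -> MISS (open row4); precharges=4

Answer: M M M M M H H M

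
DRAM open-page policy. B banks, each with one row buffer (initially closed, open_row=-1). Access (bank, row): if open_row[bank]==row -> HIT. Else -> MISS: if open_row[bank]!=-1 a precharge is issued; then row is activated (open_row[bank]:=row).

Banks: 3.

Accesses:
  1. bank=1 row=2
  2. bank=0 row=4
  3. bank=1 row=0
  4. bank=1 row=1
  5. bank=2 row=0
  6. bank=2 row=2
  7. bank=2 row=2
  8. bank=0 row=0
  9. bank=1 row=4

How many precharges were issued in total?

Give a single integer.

Answer: 5

Derivation:
Acc 1: bank1 row2 -> MISS (open row2); precharges=0
Acc 2: bank0 row4 -> MISS (open row4); precharges=0
Acc 3: bank1 row0 -> MISS (open row0); precharges=1
Acc 4: bank1 row1 -> MISS (open row1); precharges=2
Acc 5: bank2 row0 -> MISS (open row0); precharges=2
Acc 6: bank2 row2 -> MISS (open row2); precharges=3
Acc 7: bank2 row2 -> HIT
Acc 8: bank0 row0 -> MISS (open row0); precharges=4
Acc 9: bank1 row4 -> MISS (open row4); precharges=5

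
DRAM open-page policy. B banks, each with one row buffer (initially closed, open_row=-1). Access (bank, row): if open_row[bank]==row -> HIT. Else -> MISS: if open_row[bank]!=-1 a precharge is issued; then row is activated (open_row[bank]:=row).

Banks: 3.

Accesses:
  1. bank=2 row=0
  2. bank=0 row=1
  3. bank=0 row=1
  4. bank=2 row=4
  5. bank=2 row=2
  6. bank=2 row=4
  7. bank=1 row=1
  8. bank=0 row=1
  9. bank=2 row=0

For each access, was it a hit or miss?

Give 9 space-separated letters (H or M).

Answer: M M H M M M M H M

Derivation:
Acc 1: bank2 row0 -> MISS (open row0); precharges=0
Acc 2: bank0 row1 -> MISS (open row1); precharges=0
Acc 3: bank0 row1 -> HIT
Acc 4: bank2 row4 -> MISS (open row4); precharges=1
Acc 5: bank2 row2 -> MISS (open row2); precharges=2
Acc 6: bank2 row4 -> MISS (open row4); precharges=3
Acc 7: bank1 row1 -> MISS (open row1); precharges=3
Acc 8: bank0 row1 -> HIT
Acc 9: bank2 row0 -> MISS (open row0); precharges=4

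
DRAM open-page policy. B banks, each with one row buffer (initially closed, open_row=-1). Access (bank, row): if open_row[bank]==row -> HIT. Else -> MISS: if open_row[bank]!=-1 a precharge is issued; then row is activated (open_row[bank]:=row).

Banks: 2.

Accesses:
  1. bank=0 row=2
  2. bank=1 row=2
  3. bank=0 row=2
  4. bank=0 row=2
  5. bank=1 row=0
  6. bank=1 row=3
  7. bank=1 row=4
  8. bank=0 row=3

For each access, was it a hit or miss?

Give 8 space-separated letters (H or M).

Acc 1: bank0 row2 -> MISS (open row2); precharges=0
Acc 2: bank1 row2 -> MISS (open row2); precharges=0
Acc 3: bank0 row2 -> HIT
Acc 4: bank0 row2 -> HIT
Acc 5: bank1 row0 -> MISS (open row0); precharges=1
Acc 6: bank1 row3 -> MISS (open row3); precharges=2
Acc 7: bank1 row4 -> MISS (open row4); precharges=3
Acc 8: bank0 row3 -> MISS (open row3); precharges=4

Answer: M M H H M M M M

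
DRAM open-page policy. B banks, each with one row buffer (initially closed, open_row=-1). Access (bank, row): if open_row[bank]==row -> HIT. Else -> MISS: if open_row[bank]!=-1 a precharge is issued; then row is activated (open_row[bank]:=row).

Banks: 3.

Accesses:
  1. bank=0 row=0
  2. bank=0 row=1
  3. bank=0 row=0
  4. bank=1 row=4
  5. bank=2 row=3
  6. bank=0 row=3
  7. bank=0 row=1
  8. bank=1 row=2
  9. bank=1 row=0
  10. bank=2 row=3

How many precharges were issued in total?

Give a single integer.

Acc 1: bank0 row0 -> MISS (open row0); precharges=0
Acc 2: bank0 row1 -> MISS (open row1); precharges=1
Acc 3: bank0 row0 -> MISS (open row0); precharges=2
Acc 4: bank1 row4 -> MISS (open row4); precharges=2
Acc 5: bank2 row3 -> MISS (open row3); precharges=2
Acc 6: bank0 row3 -> MISS (open row3); precharges=3
Acc 7: bank0 row1 -> MISS (open row1); precharges=4
Acc 8: bank1 row2 -> MISS (open row2); precharges=5
Acc 9: bank1 row0 -> MISS (open row0); precharges=6
Acc 10: bank2 row3 -> HIT

Answer: 6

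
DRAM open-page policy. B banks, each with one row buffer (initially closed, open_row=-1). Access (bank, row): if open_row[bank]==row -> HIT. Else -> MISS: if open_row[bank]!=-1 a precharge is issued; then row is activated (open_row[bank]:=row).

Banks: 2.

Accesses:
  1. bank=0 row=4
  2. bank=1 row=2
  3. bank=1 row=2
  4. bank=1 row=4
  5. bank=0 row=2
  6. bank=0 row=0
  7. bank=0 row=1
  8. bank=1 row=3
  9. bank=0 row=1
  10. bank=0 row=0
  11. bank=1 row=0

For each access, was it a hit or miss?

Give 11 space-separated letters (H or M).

Answer: M M H M M M M M H M M

Derivation:
Acc 1: bank0 row4 -> MISS (open row4); precharges=0
Acc 2: bank1 row2 -> MISS (open row2); precharges=0
Acc 3: bank1 row2 -> HIT
Acc 4: bank1 row4 -> MISS (open row4); precharges=1
Acc 5: bank0 row2 -> MISS (open row2); precharges=2
Acc 6: bank0 row0 -> MISS (open row0); precharges=3
Acc 7: bank0 row1 -> MISS (open row1); precharges=4
Acc 8: bank1 row3 -> MISS (open row3); precharges=5
Acc 9: bank0 row1 -> HIT
Acc 10: bank0 row0 -> MISS (open row0); precharges=6
Acc 11: bank1 row0 -> MISS (open row0); precharges=7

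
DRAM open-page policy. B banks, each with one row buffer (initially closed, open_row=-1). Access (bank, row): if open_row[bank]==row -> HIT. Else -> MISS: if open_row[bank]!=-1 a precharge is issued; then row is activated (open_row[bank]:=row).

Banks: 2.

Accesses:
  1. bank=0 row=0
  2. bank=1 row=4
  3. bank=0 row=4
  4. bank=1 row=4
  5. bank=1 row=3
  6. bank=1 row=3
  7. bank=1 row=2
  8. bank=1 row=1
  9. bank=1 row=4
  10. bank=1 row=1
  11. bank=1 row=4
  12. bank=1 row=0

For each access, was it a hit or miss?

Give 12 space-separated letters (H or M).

Answer: M M M H M H M M M M M M

Derivation:
Acc 1: bank0 row0 -> MISS (open row0); precharges=0
Acc 2: bank1 row4 -> MISS (open row4); precharges=0
Acc 3: bank0 row4 -> MISS (open row4); precharges=1
Acc 4: bank1 row4 -> HIT
Acc 5: bank1 row3 -> MISS (open row3); precharges=2
Acc 6: bank1 row3 -> HIT
Acc 7: bank1 row2 -> MISS (open row2); precharges=3
Acc 8: bank1 row1 -> MISS (open row1); precharges=4
Acc 9: bank1 row4 -> MISS (open row4); precharges=5
Acc 10: bank1 row1 -> MISS (open row1); precharges=6
Acc 11: bank1 row4 -> MISS (open row4); precharges=7
Acc 12: bank1 row0 -> MISS (open row0); precharges=8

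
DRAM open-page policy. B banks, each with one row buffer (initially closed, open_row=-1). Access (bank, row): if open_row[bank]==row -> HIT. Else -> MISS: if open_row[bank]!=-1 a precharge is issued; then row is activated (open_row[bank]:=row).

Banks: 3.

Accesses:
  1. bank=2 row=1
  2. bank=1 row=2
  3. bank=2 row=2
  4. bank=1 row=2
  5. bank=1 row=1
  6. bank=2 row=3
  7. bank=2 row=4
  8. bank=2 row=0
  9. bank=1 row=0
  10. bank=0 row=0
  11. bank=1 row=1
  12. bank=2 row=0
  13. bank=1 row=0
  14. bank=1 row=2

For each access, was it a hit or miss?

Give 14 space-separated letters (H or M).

Acc 1: bank2 row1 -> MISS (open row1); precharges=0
Acc 2: bank1 row2 -> MISS (open row2); precharges=0
Acc 3: bank2 row2 -> MISS (open row2); precharges=1
Acc 4: bank1 row2 -> HIT
Acc 5: bank1 row1 -> MISS (open row1); precharges=2
Acc 6: bank2 row3 -> MISS (open row3); precharges=3
Acc 7: bank2 row4 -> MISS (open row4); precharges=4
Acc 8: bank2 row0 -> MISS (open row0); precharges=5
Acc 9: bank1 row0 -> MISS (open row0); precharges=6
Acc 10: bank0 row0 -> MISS (open row0); precharges=6
Acc 11: bank1 row1 -> MISS (open row1); precharges=7
Acc 12: bank2 row0 -> HIT
Acc 13: bank1 row0 -> MISS (open row0); precharges=8
Acc 14: bank1 row2 -> MISS (open row2); precharges=9

Answer: M M M H M M M M M M M H M M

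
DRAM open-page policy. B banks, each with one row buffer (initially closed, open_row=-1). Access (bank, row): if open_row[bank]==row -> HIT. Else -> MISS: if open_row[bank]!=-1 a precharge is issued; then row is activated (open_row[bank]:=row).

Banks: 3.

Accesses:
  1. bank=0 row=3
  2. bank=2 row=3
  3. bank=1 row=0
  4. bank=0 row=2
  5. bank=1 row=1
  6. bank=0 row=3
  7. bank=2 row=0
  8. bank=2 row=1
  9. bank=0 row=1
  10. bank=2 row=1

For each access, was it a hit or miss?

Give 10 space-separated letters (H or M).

Acc 1: bank0 row3 -> MISS (open row3); precharges=0
Acc 2: bank2 row3 -> MISS (open row3); precharges=0
Acc 3: bank1 row0 -> MISS (open row0); precharges=0
Acc 4: bank0 row2 -> MISS (open row2); precharges=1
Acc 5: bank1 row1 -> MISS (open row1); precharges=2
Acc 6: bank0 row3 -> MISS (open row3); precharges=3
Acc 7: bank2 row0 -> MISS (open row0); precharges=4
Acc 8: bank2 row1 -> MISS (open row1); precharges=5
Acc 9: bank0 row1 -> MISS (open row1); precharges=6
Acc 10: bank2 row1 -> HIT

Answer: M M M M M M M M M H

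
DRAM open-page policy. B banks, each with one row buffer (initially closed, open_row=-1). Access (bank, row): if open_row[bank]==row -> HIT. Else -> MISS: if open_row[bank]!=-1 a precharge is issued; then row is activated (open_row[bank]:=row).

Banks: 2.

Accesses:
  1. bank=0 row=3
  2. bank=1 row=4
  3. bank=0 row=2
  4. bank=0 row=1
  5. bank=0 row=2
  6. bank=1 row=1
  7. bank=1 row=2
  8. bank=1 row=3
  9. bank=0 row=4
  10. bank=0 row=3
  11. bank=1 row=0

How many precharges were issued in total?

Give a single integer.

Acc 1: bank0 row3 -> MISS (open row3); precharges=0
Acc 2: bank1 row4 -> MISS (open row4); precharges=0
Acc 3: bank0 row2 -> MISS (open row2); precharges=1
Acc 4: bank0 row1 -> MISS (open row1); precharges=2
Acc 5: bank0 row2 -> MISS (open row2); precharges=3
Acc 6: bank1 row1 -> MISS (open row1); precharges=4
Acc 7: bank1 row2 -> MISS (open row2); precharges=5
Acc 8: bank1 row3 -> MISS (open row3); precharges=6
Acc 9: bank0 row4 -> MISS (open row4); precharges=7
Acc 10: bank0 row3 -> MISS (open row3); precharges=8
Acc 11: bank1 row0 -> MISS (open row0); precharges=9

Answer: 9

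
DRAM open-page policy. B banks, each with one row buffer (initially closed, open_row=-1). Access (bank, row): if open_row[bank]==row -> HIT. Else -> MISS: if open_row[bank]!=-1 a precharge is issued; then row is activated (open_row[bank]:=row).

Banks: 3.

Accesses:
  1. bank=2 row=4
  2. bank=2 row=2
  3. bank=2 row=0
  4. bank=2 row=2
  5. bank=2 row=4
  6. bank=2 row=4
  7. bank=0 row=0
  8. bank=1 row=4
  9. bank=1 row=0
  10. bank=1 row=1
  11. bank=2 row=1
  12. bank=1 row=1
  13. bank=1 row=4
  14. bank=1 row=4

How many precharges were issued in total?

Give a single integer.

Acc 1: bank2 row4 -> MISS (open row4); precharges=0
Acc 2: bank2 row2 -> MISS (open row2); precharges=1
Acc 3: bank2 row0 -> MISS (open row0); precharges=2
Acc 4: bank2 row2 -> MISS (open row2); precharges=3
Acc 5: bank2 row4 -> MISS (open row4); precharges=4
Acc 6: bank2 row4 -> HIT
Acc 7: bank0 row0 -> MISS (open row0); precharges=4
Acc 8: bank1 row4 -> MISS (open row4); precharges=4
Acc 9: bank1 row0 -> MISS (open row0); precharges=5
Acc 10: bank1 row1 -> MISS (open row1); precharges=6
Acc 11: bank2 row1 -> MISS (open row1); precharges=7
Acc 12: bank1 row1 -> HIT
Acc 13: bank1 row4 -> MISS (open row4); precharges=8
Acc 14: bank1 row4 -> HIT

Answer: 8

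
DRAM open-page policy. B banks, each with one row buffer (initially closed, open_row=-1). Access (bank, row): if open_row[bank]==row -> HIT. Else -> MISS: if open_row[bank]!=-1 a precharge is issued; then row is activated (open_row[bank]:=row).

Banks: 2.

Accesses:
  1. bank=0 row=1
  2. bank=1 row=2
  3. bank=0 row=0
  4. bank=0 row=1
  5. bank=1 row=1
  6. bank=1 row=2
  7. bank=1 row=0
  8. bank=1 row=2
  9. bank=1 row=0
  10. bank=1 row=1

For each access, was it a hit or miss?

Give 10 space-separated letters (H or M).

Answer: M M M M M M M M M M

Derivation:
Acc 1: bank0 row1 -> MISS (open row1); precharges=0
Acc 2: bank1 row2 -> MISS (open row2); precharges=0
Acc 3: bank0 row0 -> MISS (open row0); precharges=1
Acc 4: bank0 row1 -> MISS (open row1); precharges=2
Acc 5: bank1 row1 -> MISS (open row1); precharges=3
Acc 6: bank1 row2 -> MISS (open row2); precharges=4
Acc 7: bank1 row0 -> MISS (open row0); precharges=5
Acc 8: bank1 row2 -> MISS (open row2); precharges=6
Acc 9: bank1 row0 -> MISS (open row0); precharges=7
Acc 10: bank1 row1 -> MISS (open row1); precharges=8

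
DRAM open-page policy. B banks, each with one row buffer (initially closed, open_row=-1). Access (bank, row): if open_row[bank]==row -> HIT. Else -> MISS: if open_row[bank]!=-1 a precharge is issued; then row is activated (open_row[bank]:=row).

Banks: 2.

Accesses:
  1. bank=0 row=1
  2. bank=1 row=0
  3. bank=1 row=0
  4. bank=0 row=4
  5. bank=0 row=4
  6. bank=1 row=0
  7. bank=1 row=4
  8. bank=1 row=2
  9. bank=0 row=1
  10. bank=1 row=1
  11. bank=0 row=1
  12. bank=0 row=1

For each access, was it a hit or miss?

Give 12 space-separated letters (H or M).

Acc 1: bank0 row1 -> MISS (open row1); precharges=0
Acc 2: bank1 row0 -> MISS (open row0); precharges=0
Acc 3: bank1 row0 -> HIT
Acc 4: bank0 row4 -> MISS (open row4); precharges=1
Acc 5: bank0 row4 -> HIT
Acc 6: bank1 row0 -> HIT
Acc 7: bank1 row4 -> MISS (open row4); precharges=2
Acc 8: bank1 row2 -> MISS (open row2); precharges=3
Acc 9: bank0 row1 -> MISS (open row1); precharges=4
Acc 10: bank1 row1 -> MISS (open row1); precharges=5
Acc 11: bank0 row1 -> HIT
Acc 12: bank0 row1 -> HIT

Answer: M M H M H H M M M M H H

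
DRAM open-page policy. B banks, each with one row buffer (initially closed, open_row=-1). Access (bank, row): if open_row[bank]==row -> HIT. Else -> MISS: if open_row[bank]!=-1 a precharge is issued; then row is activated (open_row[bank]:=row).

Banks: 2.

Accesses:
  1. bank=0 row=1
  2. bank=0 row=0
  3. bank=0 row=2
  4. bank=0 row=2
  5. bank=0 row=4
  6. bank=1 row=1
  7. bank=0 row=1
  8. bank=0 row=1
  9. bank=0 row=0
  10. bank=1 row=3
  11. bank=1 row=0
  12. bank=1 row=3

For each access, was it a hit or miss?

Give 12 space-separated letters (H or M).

Acc 1: bank0 row1 -> MISS (open row1); precharges=0
Acc 2: bank0 row0 -> MISS (open row0); precharges=1
Acc 3: bank0 row2 -> MISS (open row2); precharges=2
Acc 4: bank0 row2 -> HIT
Acc 5: bank0 row4 -> MISS (open row4); precharges=3
Acc 6: bank1 row1 -> MISS (open row1); precharges=3
Acc 7: bank0 row1 -> MISS (open row1); precharges=4
Acc 8: bank0 row1 -> HIT
Acc 9: bank0 row0 -> MISS (open row0); precharges=5
Acc 10: bank1 row3 -> MISS (open row3); precharges=6
Acc 11: bank1 row0 -> MISS (open row0); precharges=7
Acc 12: bank1 row3 -> MISS (open row3); precharges=8

Answer: M M M H M M M H M M M M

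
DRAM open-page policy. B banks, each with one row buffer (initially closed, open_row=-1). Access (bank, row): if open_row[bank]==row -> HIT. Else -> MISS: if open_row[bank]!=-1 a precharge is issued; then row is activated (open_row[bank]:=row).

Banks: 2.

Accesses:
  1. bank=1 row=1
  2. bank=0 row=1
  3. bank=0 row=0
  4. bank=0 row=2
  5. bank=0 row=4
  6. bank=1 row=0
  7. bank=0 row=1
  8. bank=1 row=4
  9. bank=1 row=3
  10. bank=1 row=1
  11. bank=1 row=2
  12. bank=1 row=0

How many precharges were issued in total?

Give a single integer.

Acc 1: bank1 row1 -> MISS (open row1); precharges=0
Acc 2: bank0 row1 -> MISS (open row1); precharges=0
Acc 3: bank0 row0 -> MISS (open row0); precharges=1
Acc 4: bank0 row2 -> MISS (open row2); precharges=2
Acc 5: bank0 row4 -> MISS (open row4); precharges=3
Acc 6: bank1 row0 -> MISS (open row0); precharges=4
Acc 7: bank0 row1 -> MISS (open row1); precharges=5
Acc 8: bank1 row4 -> MISS (open row4); precharges=6
Acc 9: bank1 row3 -> MISS (open row3); precharges=7
Acc 10: bank1 row1 -> MISS (open row1); precharges=8
Acc 11: bank1 row2 -> MISS (open row2); precharges=9
Acc 12: bank1 row0 -> MISS (open row0); precharges=10

Answer: 10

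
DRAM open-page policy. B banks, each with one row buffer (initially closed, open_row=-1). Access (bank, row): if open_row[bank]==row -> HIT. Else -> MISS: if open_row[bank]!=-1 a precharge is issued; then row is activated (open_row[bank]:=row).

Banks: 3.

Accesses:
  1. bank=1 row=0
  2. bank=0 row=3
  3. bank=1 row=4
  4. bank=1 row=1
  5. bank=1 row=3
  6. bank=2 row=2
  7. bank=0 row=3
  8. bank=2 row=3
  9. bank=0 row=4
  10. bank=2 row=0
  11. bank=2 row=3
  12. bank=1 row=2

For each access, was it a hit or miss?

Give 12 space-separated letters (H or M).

Answer: M M M M M M H M M M M M

Derivation:
Acc 1: bank1 row0 -> MISS (open row0); precharges=0
Acc 2: bank0 row3 -> MISS (open row3); precharges=0
Acc 3: bank1 row4 -> MISS (open row4); precharges=1
Acc 4: bank1 row1 -> MISS (open row1); precharges=2
Acc 5: bank1 row3 -> MISS (open row3); precharges=3
Acc 6: bank2 row2 -> MISS (open row2); precharges=3
Acc 7: bank0 row3 -> HIT
Acc 8: bank2 row3 -> MISS (open row3); precharges=4
Acc 9: bank0 row4 -> MISS (open row4); precharges=5
Acc 10: bank2 row0 -> MISS (open row0); precharges=6
Acc 11: bank2 row3 -> MISS (open row3); precharges=7
Acc 12: bank1 row2 -> MISS (open row2); precharges=8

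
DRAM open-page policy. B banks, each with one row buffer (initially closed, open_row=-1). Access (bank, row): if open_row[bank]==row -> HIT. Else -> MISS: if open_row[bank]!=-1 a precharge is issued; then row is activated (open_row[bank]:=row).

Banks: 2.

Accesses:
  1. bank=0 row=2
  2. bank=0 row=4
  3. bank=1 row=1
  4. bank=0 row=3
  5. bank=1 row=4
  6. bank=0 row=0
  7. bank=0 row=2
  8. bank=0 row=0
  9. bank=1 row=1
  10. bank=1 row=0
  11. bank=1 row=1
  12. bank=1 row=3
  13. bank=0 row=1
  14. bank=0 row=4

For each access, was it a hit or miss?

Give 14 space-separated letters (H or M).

Acc 1: bank0 row2 -> MISS (open row2); precharges=0
Acc 2: bank0 row4 -> MISS (open row4); precharges=1
Acc 3: bank1 row1 -> MISS (open row1); precharges=1
Acc 4: bank0 row3 -> MISS (open row3); precharges=2
Acc 5: bank1 row4 -> MISS (open row4); precharges=3
Acc 6: bank0 row0 -> MISS (open row0); precharges=4
Acc 7: bank0 row2 -> MISS (open row2); precharges=5
Acc 8: bank0 row0 -> MISS (open row0); precharges=6
Acc 9: bank1 row1 -> MISS (open row1); precharges=7
Acc 10: bank1 row0 -> MISS (open row0); precharges=8
Acc 11: bank1 row1 -> MISS (open row1); precharges=9
Acc 12: bank1 row3 -> MISS (open row3); precharges=10
Acc 13: bank0 row1 -> MISS (open row1); precharges=11
Acc 14: bank0 row4 -> MISS (open row4); precharges=12

Answer: M M M M M M M M M M M M M M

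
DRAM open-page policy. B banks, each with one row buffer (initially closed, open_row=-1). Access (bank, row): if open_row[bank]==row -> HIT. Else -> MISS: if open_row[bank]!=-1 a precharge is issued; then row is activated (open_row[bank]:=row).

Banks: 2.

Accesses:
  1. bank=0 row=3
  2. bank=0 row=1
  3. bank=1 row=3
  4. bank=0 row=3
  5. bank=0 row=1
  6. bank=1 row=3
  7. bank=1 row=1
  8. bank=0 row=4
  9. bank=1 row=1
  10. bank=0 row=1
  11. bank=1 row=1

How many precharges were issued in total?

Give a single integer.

Answer: 6

Derivation:
Acc 1: bank0 row3 -> MISS (open row3); precharges=0
Acc 2: bank0 row1 -> MISS (open row1); precharges=1
Acc 3: bank1 row3 -> MISS (open row3); precharges=1
Acc 4: bank0 row3 -> MISS (open row3); precharges=2
Acc 5: bank0 row1 -> MISS (open row1); precharges=3
Acc 6: bank1 row3 -> HIT
Acc 7: bank1 row1 -> MISS (open row1); precharges=4
Acc 8: bank0 row4 -> MISS (open row4); precharges=5
Acc 9: bank1 row1 -> HIT
Acc 10: bank0 row1 -> MISS (open row1); precharges=6
Acc 11: bank1 row1 -> HIT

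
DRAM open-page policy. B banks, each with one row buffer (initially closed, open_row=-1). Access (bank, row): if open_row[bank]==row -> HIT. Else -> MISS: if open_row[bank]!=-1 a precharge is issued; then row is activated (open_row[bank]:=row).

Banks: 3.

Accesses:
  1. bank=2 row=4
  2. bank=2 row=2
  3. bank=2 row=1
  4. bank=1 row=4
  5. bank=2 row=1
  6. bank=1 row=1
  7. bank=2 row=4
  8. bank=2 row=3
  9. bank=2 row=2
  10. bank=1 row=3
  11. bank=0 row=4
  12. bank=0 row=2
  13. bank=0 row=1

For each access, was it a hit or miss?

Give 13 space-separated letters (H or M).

Answer: M M M M H M M M M M M M M

Derivation:
Acc 1: bank2 row4 -> MISS (open row4); precharges=0
Acc 2: bank2 row2 -> MISS (open row2); precharges=1
Acc 3: bank2 row1 -> MISS (open row1); precharges=2
Acc 4: bank1 row4 -> MISS (open row4); precharges=2
Acc 5: bank2 row1 -> HIT
Acc 6: bank1 row1 -> MISS (open row1); precharges=3
Acc 7: bank2 row4 -> MISS (open row4); precharges=4
Acc 8: bank2 row3 -> MISS (open row3); precharges=5
Acc 9: bank2 row2 -> MISS (open row2); precharges=6
Acc 10: bank1 row3 -> MISS (open row3); precharges=7
Acc 11: bank0 row4 -> MISS (open row4); precharges=7
Acc 12: bank0 row2 -> MISS (open row2); precharges=8
Acc 13: bank0 row1 -> MISS (open row1); precharges=9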